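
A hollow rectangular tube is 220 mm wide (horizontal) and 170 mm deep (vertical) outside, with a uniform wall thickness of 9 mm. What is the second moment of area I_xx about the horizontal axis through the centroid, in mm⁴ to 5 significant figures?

Break the section into simple shapes (no overlaps), measuring from the bottom-left corner of the bounding box.
Outer rectangle: 220 × 170, A = 37 400 mm², y = 85 mm, Ī = 90 071 667 mm⁴.
Inner void (subtracted): 202 × 152, A = 30 704 mm², y = 85 mm, Ī = 59 115 435 mm⁴.
By symmetry the centroid is at mid-height, ȳ = 85 mm.
All pieces are centred on the horizontal axis through the centroid, so I = ΣĪ (holes subtracted) = 30 956 232 mm⁴.

I_xx ≈ 3.0956 × 10⁷ mm⁴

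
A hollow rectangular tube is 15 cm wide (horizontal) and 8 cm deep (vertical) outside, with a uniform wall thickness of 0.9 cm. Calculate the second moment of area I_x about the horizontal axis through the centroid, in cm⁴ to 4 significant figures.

Break the section into simple shapes (no overlaps), measuring from the bottom-left corner of the bounding box.
Outer rectangle: 15 × 8, A = 120 cm², y = 4 cm, Ī = 640 cm⁴.
Inner void (subtracted): 13.2 × 6.2, A = 81.84 cm², y = 4 cm, Ī = 262.161 cm⁴.
By symmetry the centroid is at mid-height, ȳ = 4 cm.
All pieces are centred on the horizontal axis through the centroid, so I = ΣĪ (holes subtracted) = 377.839 cm⁴.

I_x ≈ 377.8 cm⁴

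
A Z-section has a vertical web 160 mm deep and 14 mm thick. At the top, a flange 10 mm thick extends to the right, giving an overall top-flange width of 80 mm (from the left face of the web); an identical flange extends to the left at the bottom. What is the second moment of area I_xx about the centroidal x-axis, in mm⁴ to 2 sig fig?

I_xx ≈ 1.2 × 10⁷ mm⁴

Treat the section as a set of non-overlapping primitives; coordinates are from the bounding-box lower-left.
Web: 14 × 160, A = 2 240 mm², y = 80 mm, Ī = 4 778 667 mm⁴.
Top flange (beyond web): 66 × 10, A = 660 mm², y = 155 mm, Ī = 5 500 mm⁴.
Bottom flange (beyond web): 66 × 10, A = 660 mm², y = 5 mm, Ī = 5 500 mm⁴.
Centroid: ȳ = ΣA·y / ΣA = 80 mm.
Transfer each piece to the centroidal x-axis using Ī + A·d² with d = y − 80:
  web: d = 0 mm → contributes +4 778 667 mm⁴
  top flange (beyond web): d = 75 mm → contributes +3 718 000 mm⁴
  bottom flange (beyond web): d = -75 mm → contributes +3 718 000 mm⁴
Total I = 12 214 667 mm⁴.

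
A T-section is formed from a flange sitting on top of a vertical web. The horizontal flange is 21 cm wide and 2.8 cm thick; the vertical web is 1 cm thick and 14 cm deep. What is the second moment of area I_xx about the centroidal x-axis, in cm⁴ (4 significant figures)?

I_xx ≈ 1065 cm⁴

Decompose the section into non-overlapping parts with the origin at the bottom-left of its bounding rectangle.
Flange: 21 × 2.8, A = 58.8 cm², y = 15.4 cm, Ī = 38.416 cm⁴.
Web: 1 × 14, A = 14 cm², y = 7 cm, Ī = 228.667 cm⁴.
Centroid: ȳ = ΣA·y / ΣA = 13.7846 cm.
Transfer each piece to the centroidal x-axis using Ī + A·d² with d = y − 13.7846:
  flange: d = 1.61538 cm → contributes +191.853 cm⁴
  web: d = -6.78462 cm → contributes +873.101 cm⁴
Total I = 1064.95 cm⁴.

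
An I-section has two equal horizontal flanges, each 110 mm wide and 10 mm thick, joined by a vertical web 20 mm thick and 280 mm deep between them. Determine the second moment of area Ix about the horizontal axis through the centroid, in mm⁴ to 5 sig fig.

Ix ≈ 8.2860 × 10⁷ mm⁴

Decompose the section into non-overlapping parts with the origin at the bottom-left of its bounding rectangle.
Bottom flange: 110 × 10, A = 1 100 mm², y = 5 mm, Ī = 9166.667 mm⁴.
Web: 20 × 280, A = 5 600 mm², y = 150 mm, Ī = 36 586 667 mm⁴.
Top flange: 110 × 10, A = 1 100 mm², y = 295 mm, Ī = 9166.667 mm⁴.
By symmetry the centroid is at mid-height, ȳ = 150 mm.
Transfer each piece to the horizontal axis through the centroid using Ī + A·d² with d = y − 150:
  bottom flange: d = -145 mm → contributes +23 136 667 mm⁴
  web: d = 0 mm → contributes +36 586 667 mm⁴
  top flange: d = 145 mm → contributes +23 136 667 mm⁴
Total I = 82 860 000 mm⁴.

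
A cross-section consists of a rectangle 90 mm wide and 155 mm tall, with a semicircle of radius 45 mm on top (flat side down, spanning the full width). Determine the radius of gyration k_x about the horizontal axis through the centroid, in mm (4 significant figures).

k_x ≈ 55.39 mm

Decompose the section into non-overlapping parts with the origin at the bottom-left of its bounding rectangle.
Rectangular body: 90 × 155, A = 13 950 mm², y = 77.5 mm, Ī = 27 929 063 mm⁴.
Semicircular cap: semicircle r = 45, A = 3180.86 mm², y = 174.099 mm, Ī = 450 072 mm⁴.
Centroid: ȳ = ΣA·y / ΣA = 95.4364 mm.
Transfer each piece to the horizontal axis through the centroid using Ī + A·d² with d = y − 95.4364:
  rectangular body: d = -17.9364 mm → contributes +32 417 004 mm⁴
  semicircular cap: d = 78.6621 mm → contributes +20 132 400 mm⁴
Total I = 52 549 404 mm⁴.
Radius of gyration: k = √(I/A) = √(52 549 404 / 17130.9) = 55.3853 mm.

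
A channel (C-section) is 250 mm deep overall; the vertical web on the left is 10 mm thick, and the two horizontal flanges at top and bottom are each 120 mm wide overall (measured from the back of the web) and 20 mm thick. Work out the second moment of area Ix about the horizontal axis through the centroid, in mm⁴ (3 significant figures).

Ix ≈ 7.14 × 10⁷ mm⁴

Treat the section as a set of non-overlapping primitives; coordinates are from the bounding-box lower-left.
Web: 10 × 250, A = 2 500 mm², y = 125 mm, Ī = 13 020 833 mm⁴.
Top flange (beyond web): 110 × 20, A = 2 200 mm², y = 240 mm, Ī = 73 333 mm⁴.
Bottom flange (beyond web): 110 × 20, A = 2 200 mm², y = 10 mm, Ī = 73 333 mm⁴.
By symmetry the centroid is at mid-height, ȳ = 125 mm.
Transfer each piece to the horizontal axis through the centroid using Ī + A·d² with d = y − 125:
  web: d = 0 mm → contributes +13 020 833 mm⁴
  top flange (beyond web): d = 115 mm → contributes +29 168 333 mm⁴
  bottom flange (beyond web): d = -115 mm → contributes +29 168 333 mm⁴
Total I = 71 357 500 mm⁴.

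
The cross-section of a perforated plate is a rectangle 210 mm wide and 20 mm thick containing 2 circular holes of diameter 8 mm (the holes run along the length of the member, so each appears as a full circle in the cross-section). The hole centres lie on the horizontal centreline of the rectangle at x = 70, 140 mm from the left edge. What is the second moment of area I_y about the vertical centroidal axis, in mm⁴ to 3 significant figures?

Treat the section as a set of non-overlapping primitives; coordinates are from the bounding-box lower-left.
Plate: 210 × 20, A = 4 200 mm², x = 105 mm, Ī = 15 435 000 mm⁴.
Hole 1 (subtracted): ⌀8, A = 50.265 mm², x = 70 mm, Ī = 201.06 mm⁴.
Hole 2 (subtracted): ⌀8, A = 50.265 mm², x = 140 mm, Ī = 201.06 mm⁴.
By symmetry the centroid is at mid-width, x̄ = 105 mm.
Transfer each piece to the vertical centroidal axis using Ī + A·d² with d = x − 105:
  plate: d = 0 mm → contributes +15 435 000 mm⁴
  hole 1: d = -35 mm → contributes −61 776 mm⁴
  hole 2: d = 35 mm → contributes −61 776 mm⁴
Total I = 15 311 447 mm⁴.

I_y ≈ 1.53 × 10⁷ mm⁴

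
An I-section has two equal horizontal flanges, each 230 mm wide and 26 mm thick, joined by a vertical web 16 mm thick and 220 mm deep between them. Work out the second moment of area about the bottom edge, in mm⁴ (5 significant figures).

Split into non-overlapping primitives; take the origin at the lower-left of the bounding box.
Bottom flange: 230 × 26, A = 5 980 mm², y = 13 mm, Ī = 336873.3 mm⁴.
Web: 16 × 220, A = 3 520 mm², y = 136 mm, Ī = 14 197 333 mm⁴.
Top flange: 230 × 26, A = 5 980 mm², y = 259 mm, Ī = 336873.3 mm⁴.
Transfer each piece to a horizontal axis along the bottom face using Ī + A·d² with d = y − 0:
  bottom flange: d = 13 mm → contributes +1 347 493 mm⁴
  web: d = 136 mm → contributes +79 303 253 mm⁴
  top flange: d = 259 mm → contributes +401 481 253 mm⁴
Total I = 482 132 000 mm⁴.

I_base ≈ 4.8213 × 10⁸ mm⁴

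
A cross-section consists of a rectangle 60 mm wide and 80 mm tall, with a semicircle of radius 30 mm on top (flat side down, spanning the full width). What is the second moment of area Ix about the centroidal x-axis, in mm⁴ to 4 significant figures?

Treat the section as a set of non-overlapping primitives; coordinates are from the bounding-box lower-left.
Rectangular body: 60 × 80, A = 4 800 mm², y = 40 mm, Ī = 2 560 000 mm⁴.
Semicircular cap: semicircle r = 30, A = 1413.72 mm², y = 92.7324 mm, Ī = 88903.1 mm⁴.
Centroid: ȳ = ΣA·y / ΣA = 51.9974 mm.
Transfer each piece to the centroidal x-axis using Ī + A·d² with d = y − 51.9974:
  rectangular body: d = -11.9974 mm → contributes +3 250 905 mm⁴
  semicircular cap: d = 40.735 mm → contributes +2 434 735 mm⁴
Total I = 5 685 640 mm⁴.

Ix ≈ 5.686 × 10⁶ mm⁴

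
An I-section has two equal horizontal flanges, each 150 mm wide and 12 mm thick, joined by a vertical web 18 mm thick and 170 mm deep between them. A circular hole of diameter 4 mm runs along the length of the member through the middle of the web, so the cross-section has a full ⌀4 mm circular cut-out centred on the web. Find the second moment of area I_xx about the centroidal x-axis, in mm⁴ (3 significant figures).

Decompose the section into non-overlapping parts with the origin at the bottom-left of its bounding rectangle.
Bottom flange: 150 × 12, A = 1 800 mm², y = 6 mm, Ī = 21 600 mm⁴.
Web: 18 × 170, A = 3 060 mm², y = 97 mm, Ī = 7 369 500 mm⁴.
Top flange: 150 × 12, A = 1 800 mm², y = 188 mm, Ī = 21 600 mm⁴.
Hole (subtracted): ⌀4, A = 12.566 mm², y = 97 mm, Ī = 12.566 mm⁴.
By symmetry the centroid is at mid-height, ȳ = 97 mm.
Transfer each piece to the centroidal x-axis using Ī + A·d² with d = y − 97:
  bottom flange: d = -91 mm → contributes +14 927 400 mm⁴
  web: d = 0 mm → contributes +7 369 500 mm⁴
  top flange: d = 91 mm → contributes +14 927 400 mm⁴
  hole: d = 0 mm → contributes −12.566 mm⁴
Total I = 37 224 287 mm⁴.

I_xx ≈ 3.72 × 10⁷ mm⁴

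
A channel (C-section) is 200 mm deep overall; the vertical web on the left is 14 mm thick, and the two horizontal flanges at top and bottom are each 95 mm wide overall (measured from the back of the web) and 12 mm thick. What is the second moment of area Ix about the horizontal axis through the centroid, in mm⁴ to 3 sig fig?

Break the section into simple shapes (no overlaps), measuring from the bottom-left corner of the bounding box.
Web: 14 × 200, A = 2 800 mm², y = 100 mm, Ī = 9 333 333 mm⁴.
Top flange (beyond web): 81 × 12, A = 972 mm², y = 194 mm, Ī = 11 664 mm⁴.
Bottom flange (beyond web): 81 × 12, A = 972 mm², y = 6 mm, Ī = 11 664 mm⁴.
By symmetry the centroid is at mid-height, ȳ = 100 mm.
Transfer each piece to the horizontal axis through the centroid using Ī + A·d² with d = y − 100:
  web: d = 0 mm → contributes +9 333 333 mm⁴
  top flange (beyond web): d = 94 mm → contributes +8 600 256 mm⁴
  bottom flange (beyond web): d = -94 mm → contributes +8 600 256 mm⁴
Total I = 26 533 845 mm⁴.

Ix ≈ 2.65 × 10⁷ mm⁴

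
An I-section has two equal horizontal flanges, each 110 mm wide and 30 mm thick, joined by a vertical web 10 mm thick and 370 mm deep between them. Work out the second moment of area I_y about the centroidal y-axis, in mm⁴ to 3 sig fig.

I_y ≈ 6.69 × 10⁶ mm⁴

Decompose the section into non-overlapping parts with the origin at the bottom-left of its bounding rectangle.
Bottom flange: 110 × 30, A = 3 300 mm², x = 55 mm, Ī = 3 327 500 mm⁴.
Web: 10 × 370, A = 3 700 mm², x = 55 mm, Ī = 30 833 mm⁴.
Top flange: 110 × 30, A = 3 300 mm², x = 55 mm, Ī = 3 327 500 mm⁴.
By symmetry the centroid is at mid-width, x̄ = 55 mm.
All pieces are centred on the centroidal y-axis, so I = ΣĪ = 6 685 833 mm⁴.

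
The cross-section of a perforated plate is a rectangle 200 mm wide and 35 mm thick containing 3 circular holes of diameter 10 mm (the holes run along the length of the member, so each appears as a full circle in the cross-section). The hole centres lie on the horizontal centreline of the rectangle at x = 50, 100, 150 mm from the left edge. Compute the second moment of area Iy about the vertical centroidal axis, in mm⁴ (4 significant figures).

Split into non-overlapping primitives; take the origin at the lower-left of the bounding box.
Plate: 200 × 35, A = 7 000 mm², x = 100 mm, Ī = 23 333 333 mm⁴.
Hole 1 (subtracted): ⌀10, A = 78.5398 mm², x = 50 mm, Ī = 490.874 mm⁴.
Hole 2 (subtracted): ⌀10, A = 78.5398 mm², x = 100 mm, Ī = 490.874 mm⁴.
Hole 3 (subtracted): ⌀10, A = 78.5398 mm², x = 150 mm, Ī = 490.874 mm⁴.
By symmetry the centroid is at mid-width, x̄ = 100 mm.
Transfer each piece to the vertical centroidal axis using Ī + A·d² with d = x − 100:
  plate: d = 0 mm → contributes +23 333 333 mm⁴
  hole 1: d = -50 mm → contributes −196 840 mm⁴
  hole 2: d = 0 mm → contributes −490.874 mm⁴
  hole 3: d = 50 mm → contributes −196 840 mm⁴
Total I = 22 939 162 mm⁴.

Iy ≈ 2.294 × 10⁷ mm⁴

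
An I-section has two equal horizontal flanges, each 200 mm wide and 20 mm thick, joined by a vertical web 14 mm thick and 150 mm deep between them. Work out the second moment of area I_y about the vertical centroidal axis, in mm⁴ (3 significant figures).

Decompose the section into non-overlapping parts with the origin at the bottom-left of its bounding rectangle.
Bottom flange: 200 × 20, A = 4 000 mm², x = 100 mm, Ī = 13 333 333 mm⁴.
Web: 14 × 150, A = 2 100 mm², x = 100 mm, Ī = 34 300 mm⁴.
Top flange: 200 × 20, A = 4 000 mm², x = 100 mm, Ī = 13 333 333 mm⁴.
By symmetry the centroid is at mid-width, x̄ = 100 mm.
All pieces are centred on the vertical centroidal axis, so I = ΣĪ = 26 700 967 mm⁴.

I_y ≈ 2.67 × 10⁷ mm⁴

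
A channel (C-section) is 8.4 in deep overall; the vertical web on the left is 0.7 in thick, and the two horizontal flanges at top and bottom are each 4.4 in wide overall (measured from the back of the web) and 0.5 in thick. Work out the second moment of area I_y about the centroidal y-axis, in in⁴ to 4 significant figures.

I_y ≈ 15.45 in⁴

Decompose the section into non-overlapping parts with the origin at the bottom-left of its bounding rectangle.
Web: 0.7 × 8.4, A = 5.88 in², x = 0.35 in, Ī = 0.2401 in⁴.
Top flange (beyond web): 3.7 × 0.5, A = 1.85 in², x = 2.55 in, Ī = 2.11054 in⁴.
Bottom flange (beyond web): 3.7 × 0.5, A = 1.85 in², x = 2.55 in, Ī = 2.11054 in⁴.
Centroid: x̄ = ΣA·x / ΣA = 1.19969 in.
Transfer each piece to the centroidal y-axis using Ī + A·d² with d = x − 1.19969:
  web: d = -0.849687 in → contributes +4.48527 in⁴
  top flange (beyond web): d = 1.35031 in → contributes +5.48373 in⁴
  bottom flange (beyond web): d = 1.35031 in → contributes +5.48373 in⁴
Total I = 15.4527 in⁴.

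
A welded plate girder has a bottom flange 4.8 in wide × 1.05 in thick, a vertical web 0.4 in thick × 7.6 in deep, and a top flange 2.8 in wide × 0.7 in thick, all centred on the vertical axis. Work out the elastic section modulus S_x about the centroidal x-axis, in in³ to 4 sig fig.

S_x ≈ 21.26 in³

Break the section into simple shapes (no overlaps), measuring from the bottom-left corner of the bounding box.
Bottom plate: 4.8 × 1.05, A = 5.04 in², y = 0.525 in, Ī = 0.46305 in⁴.
Web plate: 0.4 × 7.6, A = 3.04 in², y = 4.85 in, Ī = 14.6325 in⁴.
Top plate: 2.8 × 0.7, A = 1.96 in², y = 9 in, Ī = 0.0800333 in⁴.
Centroid: ȳ = ΣA·y / ΣA = 3.48904 in.
Transfer each piece to the centroidal x-axis using Ī + A·d² with d = y − 3.48904:
  bottom plate: d = -2.96404 in → contributes +44.7423 in⁴
  web plate: d = 1.36096 in → contributes +20.2632 in⁴
  top plate: d = 5.51096 in → contributes +59.6065 in⁴
Total I = 124.612 in⁴.
Extreme fibre distance c = 5.86096 in; S = I/c = 21.2614 in³.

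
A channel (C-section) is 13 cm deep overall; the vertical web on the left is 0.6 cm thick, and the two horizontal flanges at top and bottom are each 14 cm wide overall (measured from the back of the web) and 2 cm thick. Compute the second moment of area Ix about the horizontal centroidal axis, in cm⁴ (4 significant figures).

Treat the section as a set of non-overlapping primitives; coordinates are from the bounding-box lower-left.
Web: 0.6 × 13, A = 7.8 cm², y = 6.5 cm, Ī = 109.85 cm⁴.
Top flange (beyond web): 13.4 × 2, A = 26.8 cm², y = 12 cm, Ī = 8.93333 cm⁴.
Bottom flange (beyond web): 13.4 × 2, A = 26.8 cm², y = 1 cm, Ī = 8.93333 cm⁴.
By symmetry the centroid is at mid-height, ȳ = 6.5 cm.
Transfer each piece to the horizontal centroidal axis using Ī + A·d² with d = y − 6.5:
  web: d = 0 cm → contributes +109.85 cm⁴
  top flange (beyond web): d = 5.5 cm → contributes +819.633 cm⁴
  bottom flange (beyond web): d = -5.5 cm → contributes +819.633 cm⁴
Total I = 1749.12 cm⁴.

Ix ≈ 1749 cm⁴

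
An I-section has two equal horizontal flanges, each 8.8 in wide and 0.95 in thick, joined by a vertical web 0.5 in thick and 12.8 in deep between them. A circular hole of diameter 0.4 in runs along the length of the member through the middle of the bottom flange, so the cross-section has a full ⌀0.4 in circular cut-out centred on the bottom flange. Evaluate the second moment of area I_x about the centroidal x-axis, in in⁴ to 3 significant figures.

Split into non-overlapping primitives; take the origin at the lower-left of the bounding box.
Bottom flange: 8.8 × 0.95, A = 8.36 in², y = 0.475 in, Ī = 0.62874 in⁴.
Web: 0.5 × 12.8, A = 6.4 in², y = 7.35 in, Ī = 87.381 in⁴.
Top flange: 8.8 × 0.95, A = 8.36 in², y = 14.225 in, Ī = 0.62874 in⁴.
Hole (subtracted): ⌀0.4, A = 0.12566 in², y = 0.475 in, Ī = 0.0012566 in⁴.
Centroid: ȳ = ΣA·y / ΣA = 7.3876 in.
Transfer each piece to the centroidal x-axis using Ī + A·d² with d = y − 7.3876:
  bottom flange: d = -6.9126 in → contributes +400.1 in⁴
  web: d = -0.037572 in → contributes +87.39 in⁴
  top flange: d = 6.8374 in → contributes +391.46 in⁴
  hole: d = -6.9126 in → contributes −6.0059 in⁴
Total I = 872.95 in⁴.

I_x ≈ 873 in⁴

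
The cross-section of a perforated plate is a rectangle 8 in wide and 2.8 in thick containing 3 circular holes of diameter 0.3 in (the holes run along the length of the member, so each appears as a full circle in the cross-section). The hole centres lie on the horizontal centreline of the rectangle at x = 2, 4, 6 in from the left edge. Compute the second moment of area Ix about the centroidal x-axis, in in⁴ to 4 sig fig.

Decompose the section into non-overlapping parts with the origin at the bottom-left of its bounding rectangle.
Plate: 8 × 2.8, A = 22.4 in², y = 1.4 in, Ī = 14.6347 in⁴.
Hole 1 (subtracted): ⌀0.3, A = 0.0706858 in², y = 1.4 in, Ī = 0.000397608 in⁴.
Hole 2 (subtracted): ⌀0.3, A = 0.0706858 in², y = 1.4 in, Ī = 0.000397608 in⁴.
Hole 3 (subtracted): ⌀0.3, A = 0.0706858 in², y = 1.4 in, Ī = 0.000397608 in⁴.
By symmetry the centroid is at mid-height, ȳ = 1.4 in.
All pieces are centred on the centroidal x-axis, so I = ΣĪ (holes subtracted) = 14.6335 in⁴.

Ix ≈ 14.63 in⁴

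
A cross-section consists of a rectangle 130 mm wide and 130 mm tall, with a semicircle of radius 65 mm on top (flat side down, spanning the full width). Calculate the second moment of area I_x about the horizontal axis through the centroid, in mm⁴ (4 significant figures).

I_x ≈ 6.661 × 10⁷ mm⁴

Decompose the section into non-overlapping parts with the origin at the bottom-left of its bounding rectangle.
Rectangular body: 130 × 130, A = 16 900 mm², y = 65 mm, Ī = 23 800 833 mm⁴.
Semicircular cap: semicircle r = 65, A = 6636.61 mm², y = 157.587 mm, Ī = 1 959 230 mm⁴.
Centroid: ȳ = ΣA·y / ΣA = 91.1067 mm.
Transfer each piece to the horizontal axis through the centroid using Ī + A·d² with d = y − 91.1067:
  rectangular body: d = -26.1067 mm → contributes +35 319 191 mm⁴
  semicircular cap: d = 66.4802 mm → contributes +31 290 489 mm⁴
Total I = 66 609 680 mm⁴.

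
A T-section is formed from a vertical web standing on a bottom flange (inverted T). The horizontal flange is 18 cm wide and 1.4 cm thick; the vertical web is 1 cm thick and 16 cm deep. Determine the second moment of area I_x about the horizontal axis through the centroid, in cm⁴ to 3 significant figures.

I_x ≈ 1090 cm⁴

Decompose the section into non-overlapping parts with the origin at the bottom-left of its bounding rectangle.
Flange: 18 × 1.4, A = 25.2 cm², y = 0.7 cm, Ī = 4.116 cm⁴.
Web: 1 × 16, A = 16 cm², y = 9.4 cm, Ī = 341.33 cm⁴.
Centroid: ȳ = ΣA·y / ΣA = 4.0786 cm.
Transfer each piece to the horizontal axis through the centroid using Ī + A·d² with d = y − 4.0786:
  flange: d = -3.3786 cm → contributes +291.78 cm⁴
  web: d = 5.3214 cm → contributes +794.4 cm⁴
Total I = 1086.2 cm⁴.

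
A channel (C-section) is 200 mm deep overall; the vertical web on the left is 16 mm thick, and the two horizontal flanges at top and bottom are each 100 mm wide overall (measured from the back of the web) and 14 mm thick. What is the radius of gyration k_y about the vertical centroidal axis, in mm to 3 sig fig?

k_y ≈ 29.5 mm

Break the section into simple shapes (no overlaps), measuring from the bottom-left corner of the bounding box.
Web: 16 × 200, A = 3 200 mm², x = 8 mm, Ī = 68 267 mm⁴.
Top flange (beyond web): 84 × 14, A = 1 176 mm², x = 58 mm, Ī = 691 488 mm⁴.
Bottom flange (beyond web): 84 × 14, A = 1 176 mm², x = 58 mm, Ī = 691 488 mm⁴.
Centroid: x̄ = ΣA·x / ΣA = 29.182 mm.
Transfer each piece to the vertical centroidal axis using Ī + A·d² with d = x − 29.182:
  web: d = -21.182 mm → contributes +1 503 973 mm⁴
  top flange (beyond web): d = 28.818 mm → contributes +1 668 159 mm⁴
  bottom flange (beyond web): d = 28.818 mm → contributes +1 668 159 mm⁴
Total I = 4 840 292 mm⁴.
Radius of gyration: k = √(I/A) = √(4 840 292 / 5 552) = 29.526 mm.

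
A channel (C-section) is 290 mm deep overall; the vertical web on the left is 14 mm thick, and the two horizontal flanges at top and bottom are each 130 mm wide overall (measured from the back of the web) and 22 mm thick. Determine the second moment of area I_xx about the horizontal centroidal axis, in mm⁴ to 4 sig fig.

Split into non-overlapping primitives; take the origin at the lower-left of the bounding box.
Web: 14 × 290, A = 4 060 mm², y = 145 mm, Ī = 28 453 833 mm⁴.
Top flange (beyond web): 116 × 22, A = 2 552 mm², y = 279 mm, Ī = 102 931 mm⁴.
Bottom flange (beyond web): 116 × 22, A = 2 552 mm², y = 11 mm, Ī = 102 931 mm⁴.
By symmetry the centroid is at mid-height, ȳ = 145 mm.
Transfer each piece to the horizontal centroidal axis using Ī + A·d² with d = y − 145:
  web: d = 0 mm → contributes +28 453 833 mm⁴
  top flange (beyond web): d = 134 mm → contributes +45 926 643 mm⁴
  bottom flange (beyond web): d = -134 mm → contributes +45 926 643 mm⁴
Total I = 120 307 119 mm⁴.

I_xx ≈ 1.203 × 10⁸ mm⁴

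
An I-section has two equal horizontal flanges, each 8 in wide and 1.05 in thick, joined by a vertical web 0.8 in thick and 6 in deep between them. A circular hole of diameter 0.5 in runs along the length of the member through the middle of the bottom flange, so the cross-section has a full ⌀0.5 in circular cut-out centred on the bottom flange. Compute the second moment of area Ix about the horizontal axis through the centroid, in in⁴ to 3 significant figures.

Ix ≈ 222 in⁴

Break the section into simple shapes (no overlaps), measuring from the bottom-left corner of the bounding box.
Bottom flange: 8 × 1.05, A = 8.4 in², y = 0.525 in, Ī = 0.77175 in⁴.
Web: 0.8 × 6, A = 4.8 in², y = 4.05 in, Ī = 14.4 in⁴.
Top flange: 8 × 1.05, A = 8.4 in², y = 7.575 in, Ī = 0.77175 in⁴.
Hole (subtracted): ⌀0.5, A = 0.19635 in², y = 0.525 in, Ī = 0.003068 in⁴.
Centroid: ȳ = ΣA·y / ΣA = 4.0823 in.
Transfer each piece to the horizontal axis through the centroid using Ī + A·d² with d = y − 4.0823:
  bottom flange: d = -3.5573 in → contributes +107.07 in⁴
  web: d = -0.032337 in → contributes +14.405 in⁴
  top flange: d = 3.4927 in → contributes +103.24 in⁴
  hole: d = -3.5573 in → contributes −2.4878 in⁴
Total I = 222.23 in⁴.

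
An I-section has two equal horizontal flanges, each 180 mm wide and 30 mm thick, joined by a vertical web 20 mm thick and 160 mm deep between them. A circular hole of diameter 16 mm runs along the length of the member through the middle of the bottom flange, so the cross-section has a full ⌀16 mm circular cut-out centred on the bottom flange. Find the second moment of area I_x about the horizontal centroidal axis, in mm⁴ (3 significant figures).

I_x ≈ 1.03 × 10⁸ mm⁴

Break the section into simple shapes (no overlaps), measuring from the bottom-left corner of the bounding box.
Bottom flange: 180 × 30, A = 5 400 mm², y = 15 mm, Ī = 405 000 mm⁴.
Web: 20 × 160, A = 3 200 mm², y = 110 mm, Ī = 6 826 667 mm⁴.
Top flange: 180 × 30, A = 5 400 mm², y = 205 mm, Ī = 405 000 mm⁴.
Hole (subtracted): ⌀16, A = 201.06 mm², y = 15 mm, Ī = 3 217 mm⁴.
Centroid: ȳ = ΣA·y / ΣA = 111.38 mm.
Transfer each piece to the horizontal centroidal axis using Ī + A·d² with d = y − 111.38:
  bottom flange: d = -96.384 mm → contributes +50 570 565 mm⁴
  web: d = -1.3842 mm → contributes +6 832 798 mm⁴
  top flange: d = 93.616 mm → contributes +47 730 128 mm⁴
  hole: d = -96.384 mm → contributes −1 871 066 mm⁴
Total I = 103 262 426 mm⁴.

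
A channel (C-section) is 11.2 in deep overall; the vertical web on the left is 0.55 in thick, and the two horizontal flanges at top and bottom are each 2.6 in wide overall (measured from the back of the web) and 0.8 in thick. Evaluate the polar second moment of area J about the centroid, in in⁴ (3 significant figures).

Split into non-overlapping primitives; take the origin at the lower-left of the bounding box.
Web: 0.55 × 11.2, A = 6.16 in², y = 5.6 in, Ī = 64.393 in⁴.
Top flange (beyond web): 2.05 × 0.8, A = 1.64 in², y = 10.8 in, Ī = 0.087467 in⁴.
Bottom flange (beyond web): 2.05 × 0.8, A = 1.64 in², y = 0.4 in, Ī = 0.087467 in⁴.
By symmetry the centroid is at mid-height, ȳ = 5.6 in.
Transfer each piece to the centroidal x-axis using Ī + A·d² with d = y − 5.6:
  web: d = 0 in → contributes +64.393 in⁴
  top flange (beyond web): d = 5.2 in → contributes +44.433 in⁴
  bottom flange (beyond web): d = -5.2 in → contributes +44.433 in⁴
Total I = 153.26 in⁴.
For the y-axis: x̄ = 0.72669 in.
Repeating about the centroidal y-axis gives I_y = 4.9211 in⁴.
Polar second moment: J = I_x + I_y = 158.18 in⁴.

J ≈ 158 in⁴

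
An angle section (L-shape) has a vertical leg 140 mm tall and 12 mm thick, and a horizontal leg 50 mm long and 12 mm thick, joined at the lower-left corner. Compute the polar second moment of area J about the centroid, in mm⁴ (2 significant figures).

J ≈ 4.5 × 10⁶ mm⁴

Decompose the section into non-overlapping parts with the origin at the bottom-left of its bounding rectangle.
Vertical leg: 12 × 140, A = 1 680 mm², y = 70 mm, Ī = 2 744 000 mm⁴.
Horizontal leg (remainder): 38 × 12, A = 456 mm², y = 6 mm, Ī = 5 472 mm⁴.
Centroid: ȳ = ΣA·y / ΣA = 56.34 mm.
Transfer each piece to the centroidal x-axis using Ī + A·d² with d = y − 56.34:
  vertical leg: d = 13.66 mm → contributes +3 057 615 mm⁴
  horizontal leg (remainder): d = -50.34 mm → contributes +1 160 895 mm⁴
Total I = 4 218 509 mm⁴.
For the y-axis: x̄ = 11.34 mm.
Repeating about the centroidal y-axis gives I_y = 299 189 mm⁴.
Polar second moment: J = I_x + I_y = 4 517 699 mm⁴.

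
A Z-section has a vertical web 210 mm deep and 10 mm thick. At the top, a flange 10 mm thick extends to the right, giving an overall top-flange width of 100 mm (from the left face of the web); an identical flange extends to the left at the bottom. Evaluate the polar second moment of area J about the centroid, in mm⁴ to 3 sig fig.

Break the section into simple shapes (no overlaps), measuring from the bottom-left corner of the bounding box.
Web: 10 × 210, A = 2 100 mm², y = 105 mm, Ī = 7 717 500 mm⁴.
Top flange (beyond web): 90 × 10, A = 900 mm², y = 205 mm, Ī = 7 500 mm⁴.
Bottom flange (beyond web): 90 × 10, A = 900 mm², y = 5 mm, Ī = 7 500 mm⁴.
Centroid: ȳ = ΣA·y / ΣA = 105 mm.
Transfer each piece to the centroidal x-axis using Ī + A·d² with d = y − 105:
  web: d = 0 mm → contributes +7 717 500 mm⁴
  top flange (beyond web): d = 100 mm → contributes +9 007 500 mm⁴
  bottom flange (beyond web): d = -100 mm → contributes +9 007 500 mm⁴
Total I = 25 732 500 mm⁴.
For the y-axis: x̄ = 95 mm.
Repeating about the centroidal y-axis gives I_y = 5 732 500 mm⁴.
Polar second moment: J = I_x + I_y = 31 465 000 mm⁴.

J ≈ 3.15 × 10⁷ mm⁴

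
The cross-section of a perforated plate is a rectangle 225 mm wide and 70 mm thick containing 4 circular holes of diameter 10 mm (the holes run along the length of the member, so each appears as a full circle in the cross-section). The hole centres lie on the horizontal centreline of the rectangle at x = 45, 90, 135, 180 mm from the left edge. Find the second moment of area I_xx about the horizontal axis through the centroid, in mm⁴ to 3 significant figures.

I_xx ≈ 6.43 × 10⁶ mm⁴

Treat the section as a set of non-overlapping primitives; coordinates are from the bounding-box lower-left.
Plate: 225 × 70, A = 15 750 mm², y = 35 mm, Ī = 6 431 250 mm⁴.
Hole 1 (subtracted): ⌀10, A = 78.54 mm², y = 35 mm, Ī = 490.87 mm⁴.
Hole 2 (subtracted): ⌀10, A = 78.54 mm², y = 35 mm, Ī = 490.87 mm⁴.
Hole 3 (subtracted): ⌀10, A = 78.54 mm², y = 35 mm, Ī = 490.87 mm⁴.
Hole 4 (subtracted): ⌀10, A = 78.54 mm², y = 35 mm, Ī = 490.87 mm⁴.
By symmetry the centroid is at mid-height, ȳ = 35 mm.
All pieces are centred on the horizontal axis through the centroid, so I = ΣĪ (holes subtracted) = 6 429 287 mm⁴.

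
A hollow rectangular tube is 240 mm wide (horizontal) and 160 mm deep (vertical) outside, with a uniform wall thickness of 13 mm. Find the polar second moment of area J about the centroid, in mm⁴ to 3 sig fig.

J ≈ 1.14 × 10⁸ mm⁴

Decompose the section into non-overlapping parts with the origin at the bottom-left of its bounding rectangle.
Outer rectangle: 240 × 160, A = 38 400 mm², y = 80 mm, Ī = 81 920 000 mm⁴.
Inner void (subtracted): 214 × 134, A = 28 676 mm², y = 80 mm, Ī = 42 908 855 mm⁴.
By symmetry the centroid is at mid-height, ȳ = 80 mm.
All pieces are centred on the centroidal x-axis, so I = ΣĪ (holes subtracted) = 39 011 145 mm⁴.
Repeating about the centroidal y-axis gives I_y = 74 882 825 mm⁴.
Polar second moment: J = I_x + I_y = 113 893 971 mm⁴.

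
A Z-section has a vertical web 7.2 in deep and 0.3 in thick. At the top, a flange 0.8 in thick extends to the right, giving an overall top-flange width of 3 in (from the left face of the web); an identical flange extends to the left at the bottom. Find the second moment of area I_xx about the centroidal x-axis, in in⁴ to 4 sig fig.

I_xx ≈ 53.80 in⁴

Decompose the section into non-overlapping parts with the origin at the bottom-left of its bounding rectangle.
Web: 0.3 × 7.2, A = 2.16 in², y = 3.6 in, Ī = 9.3312 in⁴.
Top flange (beyond web): 2.7 × 0.8, A = 2.16 in², y = 6.8 in, Ī = 0.1152 in⁴.
Bottom flange (beyond web): 2.7 × 0.8, A = 2.16 in², y = 0.4 in, Ī = 0.1152 in⁴.
Centroid: ȳ = ΣA·y / ΣA = 3.6 in.
Transfer each piece to the centroidal x-axis using Ī + A·d² with d = y − 3.6:
  web: d = 0 in → contributes +9.3312 in⁴
  top flange (beyond web): d = 3.2 in → contributes +22.2336 in⁴
  bottom flange (beyond web): d = -3.2 in → contributes +22.2336 in⁴
Total I = 53.7984 in⁴.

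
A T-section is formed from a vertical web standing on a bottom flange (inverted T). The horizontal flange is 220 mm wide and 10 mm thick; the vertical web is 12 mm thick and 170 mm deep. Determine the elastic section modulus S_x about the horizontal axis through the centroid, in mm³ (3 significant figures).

S_x ≈ 1.03 × 10⁵ mm³

Decompose the section into non-overlapping parts with the origin at the bottom-left of its bounding rectangle.
Flange: 220 × 10, A = 2 200 mm², y = 5 mm, Ī = 18 333 mm⁴.
Web: 12 × 170, A = 2 040 mm², y = 95 mm, Ī = 4 913 000 mm⁴.
Centroid: ȳ = ΣA·y / ΣA = 48.302 mm.
Transfer each piece to the horizontal axis through the centroid using Ī + A·d² with d = y − 48.302:
  flange: d = -43.302 mm → contributes +4 143 451 mm⁴
  web: d = 46.698 mm → contributes +9 361 656 mm⁴
Total I = 13 505 107 mm⁴.
Extreme fibre distance c = 131.7 mm; S = I/c = 102 546 mm³.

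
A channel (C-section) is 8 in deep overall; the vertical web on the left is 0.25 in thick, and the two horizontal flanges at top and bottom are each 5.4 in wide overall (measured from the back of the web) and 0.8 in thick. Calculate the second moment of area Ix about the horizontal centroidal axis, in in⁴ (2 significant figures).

Split into non-overlapping primitives; take the origin at the lower-left of the bounding box.
Web: 0.25 × 8, A = 2 in², y = 4 in, Ī = 10.67 in⁴.
Top flange (beyond web): 5.15 × 0.8, A = 4.12 in², y = 7.6 in, Ī = 0.2197 in⁴.
Bottom flange (beyond web): 5.15 × 0.8, A = 4.12 in², y = 0.4 in, Ī = 0.2197 in⁴.
By symmetry the centroid is at mid-height, ȳ = 4 in.
Transfer each piece to the horizontal centroidal axis using Ī + A·d² with d = y − 4:
  web: d = 0 in → contributes +10.67 in⁴
  top flange (beyond web): d = 3.6 in → contributes +53.61 in⁴
  bottom flange (beyond web): d = -3.6 in → contributes +53.61 in⁴
Total I = 117.9 in⁴.

Ix ≈ 120 in⁴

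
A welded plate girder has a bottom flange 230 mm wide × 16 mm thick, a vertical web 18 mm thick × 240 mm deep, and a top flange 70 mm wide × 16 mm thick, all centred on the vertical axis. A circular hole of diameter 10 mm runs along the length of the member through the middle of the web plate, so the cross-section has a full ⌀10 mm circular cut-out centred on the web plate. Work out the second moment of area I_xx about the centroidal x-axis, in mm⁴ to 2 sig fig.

I_xx ≈ 8.8 × 10⁷ mm⁴

Break the section into simple shapes (no overlaps), measuring from the bottom-left corner of the bounding box.
Bottom plate: 230 × 16, A = 3 680 mm², y = 8 mm, Ī = 78 507 mm⁴.
Web plate: 18 × 240, A = 4 320 mm², y = 136 mm, Ī = 20 736 000 mm⁴.
Top plate: 70 × 16, A = 1 120 mm², y = 264 mm, Ī = 23 893 mm⁴.
Hole (subtracted): ⌀10, A = 78.54 mm², y = 136 mm, Ī = 490.9 mm⁴.
Centroid: ȳ = ΣA·y / ΣA = 99.76 mm.
Transfer each piece to the centroidal x-axis using Ī + A·d² with d = y − 99.76:
  bottom plate: d = -91.76 mm → contributes +31 062 424 mm⁴
  web plate: d = 36.24 mm → contributes +26 410 224 mm⁴
  top plate: d = 164.2 mm → contributes +30 236 356 mm⁴
  hole: d = 36.24 mm → contributes −103 651 mm⁴
Total I = 87 605 352 mm⁴.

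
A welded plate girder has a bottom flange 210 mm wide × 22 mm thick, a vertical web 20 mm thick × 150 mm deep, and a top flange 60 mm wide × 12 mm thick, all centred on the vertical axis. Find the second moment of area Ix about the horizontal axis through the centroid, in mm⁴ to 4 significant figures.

Ix ≈ 3.093 × 10⁷ mm⁴

Split into non-overlapping primitives; take the origin at the lower-left of the bounding box.
Bottom plate: 210 × 22, A = 4 620 mm², y = 11 mm, Ī = 186 340 mm⁴.
Web plate: 20 × 150, A = 3 000 mm², y = 97 mm, Ī = 5 625 000 mm⁴.
Top plate: 60 × 12, A = 720 mm², y = 178 mm, Ī = 8 640 mm⁴.
Centroid: ȳ = ΣA·y / ΣA = 56.3525 mm.
Transfer each piece to the horizontal axis through the centroid using Ī + A·d² with d = y − 56.3525:
  bottom plate: d = -45.3525 mm → contributes +9 688 991 mm⁴
  web plate: d = 40.6475 mm → contributes +10 581 653 mm⁴
  top plate: d = 121.647 mm → contributes +10 663 279 mm⁴
Total I = 30 933 924 mm⁴.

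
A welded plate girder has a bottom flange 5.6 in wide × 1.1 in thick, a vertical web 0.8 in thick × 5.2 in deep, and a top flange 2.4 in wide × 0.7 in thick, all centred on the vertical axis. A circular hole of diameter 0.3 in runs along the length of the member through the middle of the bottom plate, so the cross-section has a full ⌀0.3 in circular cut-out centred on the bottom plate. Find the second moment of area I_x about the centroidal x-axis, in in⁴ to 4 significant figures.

Break the section into simple shapes (no overlaps), measuring from the bottom-left corner of the bounding box.
Bottom plate: 5.6 × 1.1, A = 6.16 in², y = 0.55 in, Ī = 0.621133 in⁴.
Web plate: 0.8 × 5.2, A = 4.16 in², y = 3.7 in, Ī = 9.37387 in⁴.
Top plate: 2.4 × 0.7, A = 1.68 in², y = 6.65 in, Ī = 0.0686 in⁴.
Hole (subtracted): ⌀0.3, A = 0.0706858 in², y = 0.55 in, Ī = 0.000397608 in⁴.
Centroid: ȳ = ΣA·y / ΣA = 2.50753 in.
Transfer each piece to the centroidal x-axis using Ī + A·d² with d = y − 2.50753:
  bottom plate: d = -1.95753 in → contributes +24.2258 in⁴
  web plate: d = 1.19247 in → contributes +15.2893 in⁴
  top plate: d = 4.14247 in → contributes +28.8975 in⁴
  hole: d = -1.95753 in → contributes −0.271261 in⁴
Total I = 68.1413 in⁴.

I_x ≈ 68.14 in⁴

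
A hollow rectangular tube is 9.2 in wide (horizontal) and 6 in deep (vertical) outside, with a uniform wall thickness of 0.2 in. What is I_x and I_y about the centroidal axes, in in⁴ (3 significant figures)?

Treat the section as a set of non-overlapping primitives; coordinates are from the bounding-box lower-left.
Outer rectangle: 9.2 × 6, A = 55.2 in², y = 3 in, Ī = 165.6 in⁴.
Inner void (subtracted): 8.8 × 5.6, A = 49.28 in², y = 3 in, Ī = 128.79 in⁴.
By symmetry the centroid is at mid-height, ȳ = 3 in.
All pieces are centred on the centroidal x-axis, so I = ΣĪ (holes subtracted) = 36.815 in⁴.
Repeating about the centroidal y-axis gives I_y = 71.324 in⁴.

I_x ≈ 36.8 in⁴, I_y ≈ 71.3 in⁴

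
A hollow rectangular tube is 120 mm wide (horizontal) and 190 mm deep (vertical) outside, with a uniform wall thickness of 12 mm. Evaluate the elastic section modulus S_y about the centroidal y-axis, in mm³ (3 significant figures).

Break the section into simple shapes (no overlaps), measuring from the bottom-left corner of the bounding box.
Outer rectangle: 120 × 190, A = 22 800 mm², x = 60 mm, Ī = 27 360 000 mm⁴.
Inner void (subtracted): 96 × 166, A = 15 936 mm², x = 60 mm, Ī = 12 238 848 mm⁴.
By symmetry the centroid is at mid-width, x̄ = 60 mm.
All pieces are centred on the centroidal y-axis, so I = ΣĪ (holes subtracted) = 15 121 152 mm⁴.
Extreme fibre distance c = 60 mm; S = I/c = 252 019 mm³.

S_y ≈ 2.52 × 10⁵ mm³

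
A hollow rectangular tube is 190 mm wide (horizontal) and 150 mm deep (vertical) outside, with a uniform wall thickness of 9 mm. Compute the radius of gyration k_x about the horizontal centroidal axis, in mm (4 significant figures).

Break the section into simple shapes (no overlaps), measuring from the bottom-left corner of the bounding box.
Outer rectangle: 190 × 150, A = 28 500 mm², y = 75 mm, Ī = 53 437 500 mm⁴.
Inner void (subtracted): 172 × 132, A = 22 704 mm², y = 75 mm, Ī = 32 966 208 mm⁴.
By symmetry the centroid is at mid-height, ȳ = 75 mm.
All pieces are centred on the horizontal centroidal axis, so I = ΣĪ (holes subtracted) = 20 471 292 mm⁴.
Radius of gyration: k = √(I/A) = √(20 471 292 / 5 796) = 59.4304 mm.

k_x ≈ 59.43 mm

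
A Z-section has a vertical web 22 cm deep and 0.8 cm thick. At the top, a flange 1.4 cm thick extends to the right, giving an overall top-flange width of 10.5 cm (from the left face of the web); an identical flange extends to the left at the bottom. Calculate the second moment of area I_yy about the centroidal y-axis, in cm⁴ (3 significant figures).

I_yy ≈ 962 cm⁴

Split into non-overlapping primitives; take the origin at the lower-left of the bounding box.
Web: 0.8 × 22, A = 17.6 cm², x = 10.1 cm, Ī = 0.93867 cm⁴.
Top flange (beyond web): 9.7 × 1.4, A = 13.58 cm², x = 15.35 cm, Ī = 106.48 cm⁴.
Bottom flange (beyond web): 9.7 × 1.4, A = 13.58 cm², x = 4.85 cm, Ī = 106.48 cm⁴.
Centroid: x̄ = ΣA·x / ΣA = 10.1 cm.
Transfer each piece to the centroidal y-axis using Ī + A·d² with d = x − 10.1:
  web: d = 0 cm → contributes +0.93867 cm⁴
  top flange (beyond web): d = 5.25 cm → contributes +480.78 cm⁴
  bottom flange (beyond web): d = -5.25 cm → contributes +480.78 cm⁴
Total I = 962.49 cm⁴.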